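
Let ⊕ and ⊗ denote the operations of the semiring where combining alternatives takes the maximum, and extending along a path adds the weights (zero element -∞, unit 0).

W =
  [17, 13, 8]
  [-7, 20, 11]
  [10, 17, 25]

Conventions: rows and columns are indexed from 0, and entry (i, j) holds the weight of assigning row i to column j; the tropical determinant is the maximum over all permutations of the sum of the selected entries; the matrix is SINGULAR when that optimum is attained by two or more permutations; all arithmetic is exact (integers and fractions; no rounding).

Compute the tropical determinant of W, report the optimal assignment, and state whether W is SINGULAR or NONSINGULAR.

σ = (0, 1, 2): 17 + 20 + 25 = 62
σ = (0, 2, 1): 17 + 11 + 17 = 45
σ = (1, 0, 2): 13 + (-7) + 25 = 31
σ = (1, 2, 0): 13 + 11 + 10 = 34
σ = (2, 0, 1): 8 + (-7) + 17 = 18
σ = (2, 1, 0): 8 + 20 + 10 = 38
Optimal value attained by: σ = (0, 1, 2).
Answer: det⊕(W) = 62; verdict: NONSINGULAR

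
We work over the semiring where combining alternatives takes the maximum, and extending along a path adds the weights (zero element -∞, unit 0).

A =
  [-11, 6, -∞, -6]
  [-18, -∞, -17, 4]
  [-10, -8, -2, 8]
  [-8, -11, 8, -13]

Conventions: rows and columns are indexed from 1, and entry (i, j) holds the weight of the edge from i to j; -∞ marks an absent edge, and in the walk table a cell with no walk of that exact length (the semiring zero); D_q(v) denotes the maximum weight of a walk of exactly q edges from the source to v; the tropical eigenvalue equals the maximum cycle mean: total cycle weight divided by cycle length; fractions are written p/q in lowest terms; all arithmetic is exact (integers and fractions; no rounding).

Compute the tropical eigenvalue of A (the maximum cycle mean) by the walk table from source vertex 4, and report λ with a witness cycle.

q=0: [-∞, -∞, -∞, 0]
q=1: [-8, -11, 8, -13]
q=2: [-2, 0, 6, 16]
q=3: [8, 5, 24, 14]
q=4: [14, 16, 22, 32]
Optimal cycle mean attained by: cycle 3->4->3, total 8 + 8, length 2.
Answer: λ = 8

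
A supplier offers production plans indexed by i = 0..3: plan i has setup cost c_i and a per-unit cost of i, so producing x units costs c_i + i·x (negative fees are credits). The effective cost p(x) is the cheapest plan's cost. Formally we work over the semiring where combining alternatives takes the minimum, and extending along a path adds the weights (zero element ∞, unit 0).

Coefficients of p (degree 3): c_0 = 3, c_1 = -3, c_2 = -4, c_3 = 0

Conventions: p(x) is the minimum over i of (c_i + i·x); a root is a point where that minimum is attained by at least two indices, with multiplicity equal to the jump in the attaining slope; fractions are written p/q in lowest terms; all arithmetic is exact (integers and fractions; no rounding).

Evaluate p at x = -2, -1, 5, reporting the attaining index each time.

p(-2) = min(3+0·(-2)=3, -3+1·(-2)=-5, -4+2·(-2)=-8, 0+3·(-2)=-6) = -8 (attained by i=2)
p(-1) = min(3+0·(-1)=3, -3+1·(-1)=-4, -4+2·(-1)=-6, 0+3·(-1)=-3) = -6 (attained by i=2)
p(5) = min(3+0·5=3, -3+1·5=2, -4+2·5=6, 0+3·5=15) = 2 (attained by i=1)
Answer: p(-2) = -8; p(-1) = -6; p(5) = 2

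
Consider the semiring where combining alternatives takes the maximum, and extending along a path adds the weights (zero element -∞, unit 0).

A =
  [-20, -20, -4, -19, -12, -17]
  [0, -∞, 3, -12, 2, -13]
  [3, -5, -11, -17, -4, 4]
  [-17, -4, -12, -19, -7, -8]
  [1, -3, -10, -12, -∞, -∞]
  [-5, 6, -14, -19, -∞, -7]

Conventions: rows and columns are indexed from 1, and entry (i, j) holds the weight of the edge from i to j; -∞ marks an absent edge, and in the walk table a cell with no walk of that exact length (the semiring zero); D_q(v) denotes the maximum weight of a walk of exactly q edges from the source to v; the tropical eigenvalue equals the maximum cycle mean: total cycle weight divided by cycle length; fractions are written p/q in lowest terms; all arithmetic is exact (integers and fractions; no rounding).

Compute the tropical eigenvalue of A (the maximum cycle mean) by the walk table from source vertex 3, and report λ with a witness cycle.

q=0: [-∞, -∞, 0, -∞, -∞, -∞]
q=1: [3, -5, -11, -17, -4, 4]
q=2: [-1, 10, -1, -15, -3, -3]
q=3: [10, 3, 13, -2, 12, 3]
q=4: [16, 9, 6, 0, 9, 17]
q=5: [12, 23, 12, -2, 11, 10]
q=6: [23, 16, 26, 11, 25, 16]
Optimal cycle mean attained by: cycle 2->3->6->2, total 3 + 4 + 6, length 3.
Answer: λ = 13/3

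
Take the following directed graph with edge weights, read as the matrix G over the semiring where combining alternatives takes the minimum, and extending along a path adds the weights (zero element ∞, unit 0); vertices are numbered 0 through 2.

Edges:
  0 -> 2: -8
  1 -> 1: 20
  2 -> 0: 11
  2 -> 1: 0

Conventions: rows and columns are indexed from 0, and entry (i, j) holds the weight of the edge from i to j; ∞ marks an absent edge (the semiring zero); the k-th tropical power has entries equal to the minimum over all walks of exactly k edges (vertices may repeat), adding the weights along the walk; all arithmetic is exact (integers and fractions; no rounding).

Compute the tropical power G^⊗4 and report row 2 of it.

G^⊗2:
  [3, -8, ∞]
  [∞, 40, ∞]
  [∞, 20, 3]
G^⊗3:
  [∞, 12, -5]
  [∞, 60, ∞]
  [14, 3, ∞]
G^⊗4:
  [6, -5, ∞]
  [∞, 80, ∞]
  [∞, 23, 6]
Answer: row 2 of G^⊗4 = [∞, 23, 6]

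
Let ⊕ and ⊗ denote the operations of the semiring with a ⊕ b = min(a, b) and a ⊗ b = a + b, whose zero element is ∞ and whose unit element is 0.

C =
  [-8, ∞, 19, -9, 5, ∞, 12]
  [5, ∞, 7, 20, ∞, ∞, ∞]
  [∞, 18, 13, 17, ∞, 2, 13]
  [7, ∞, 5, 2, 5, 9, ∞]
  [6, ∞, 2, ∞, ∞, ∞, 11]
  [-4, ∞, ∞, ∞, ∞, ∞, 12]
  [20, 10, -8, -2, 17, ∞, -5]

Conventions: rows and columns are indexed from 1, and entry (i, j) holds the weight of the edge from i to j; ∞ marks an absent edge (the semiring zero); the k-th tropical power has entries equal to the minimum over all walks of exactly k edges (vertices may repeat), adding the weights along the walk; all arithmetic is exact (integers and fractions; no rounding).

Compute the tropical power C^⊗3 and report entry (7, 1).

C^⊗2:
  [-16, 22, -4, -17, -4, 0, 4]
  [-3, 25, 20, -4, 10, 9, 17]
  [-2, 23, 5, 11, 22, 15, 8]
  [-1, 23, 7, -2, 7, 7, 16]
  [-2, 20, 3, -3, 11, 4, 6]
  [-12, 22, 4, -13, 1, ∞, 7]
  [5, 5, -13, -7, 3, -6, -10]
C^⊗3:
  [-24, 14, -12, -25, -12, -8, -4]
  [-11, 27, 1, -12, 1, 5, 9]
  [-10, 18, 0, -11, 3, 7, 3]
  [-9, 25, 3, -10, 3, 7, 11]
  [-10, 16, -2, -11, 2, 5, 1]
  [-20, 17, -8, -21, -8, -4, 0]
  [-10, 0, -18, -12, -2, -11, -15]
Key observation: the optimum is the walk 7->3->6->1, with weight (-8) + 2 + (-4) = -10.
Optimal value attained by: walk 7->3->6->1.
Answer: (C^⊗3)[7][1] = -10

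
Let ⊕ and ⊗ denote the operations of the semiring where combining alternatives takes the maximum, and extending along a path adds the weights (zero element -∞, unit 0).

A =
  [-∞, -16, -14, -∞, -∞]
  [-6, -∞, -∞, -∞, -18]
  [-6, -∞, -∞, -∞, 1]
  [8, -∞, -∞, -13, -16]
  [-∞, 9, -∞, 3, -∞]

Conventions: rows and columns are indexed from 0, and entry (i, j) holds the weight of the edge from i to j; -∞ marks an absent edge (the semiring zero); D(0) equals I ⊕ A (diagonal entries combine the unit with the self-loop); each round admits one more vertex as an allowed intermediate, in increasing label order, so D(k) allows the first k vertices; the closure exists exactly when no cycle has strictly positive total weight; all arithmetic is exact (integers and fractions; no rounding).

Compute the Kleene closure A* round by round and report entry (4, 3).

D(0):
  [0, -16, -14, -∞, -∞]
  [-6, 0, -∞, -∞, -18]
  [-6, -∞, 0, -∞, 1]
  [8, -∞, -∞, 0, -16]
  [-∞, 9, -∞, 3, 0]
D(1):
  [0, -16, -14, -∞, -∞]
  [-6, 0, -20, -∞, -18]
  [-6, -22, 0, -∞, 1]
  [8, -8, -6, 0, -16]
  [-∞, 9, -∞, 3, 0]
D(2):
  [0, -16, -14, -∞, -34]
  [-6, 0, -20, -∞, -18]
  [-6, -22, 0, -∞, 1]
  [8, -8, -6, 0, -16]
  [3, 9, -11, 3, 0]
D(3):
  [0, -16, -14, -∞, -13]
  [-6, 0, -20, -∞, -18]
  [-6, -22, 0, -∞, 1]
  [8, -8, -6, 0, -5]
  [3, 9, -11, 3, 0]
D(4):
  [0, -16, -14, -∞, -13]
  [-6, 0, -20, -∞, -18]
  [-6, -22, 0, -∞, 1]
  [8, -8, -6, 0, -5]
  [11, 9, -3, 3, 0]
D(5):
  [0, -4, -14, -10, -13]
  [-6, 0, -20, -15, -18]
  [12, 10, 0, 4, 1]
  [8, 4, -6, 0, -5]
  [11, 9, -3, 3, 0]
Answer: A*[4][3] = 3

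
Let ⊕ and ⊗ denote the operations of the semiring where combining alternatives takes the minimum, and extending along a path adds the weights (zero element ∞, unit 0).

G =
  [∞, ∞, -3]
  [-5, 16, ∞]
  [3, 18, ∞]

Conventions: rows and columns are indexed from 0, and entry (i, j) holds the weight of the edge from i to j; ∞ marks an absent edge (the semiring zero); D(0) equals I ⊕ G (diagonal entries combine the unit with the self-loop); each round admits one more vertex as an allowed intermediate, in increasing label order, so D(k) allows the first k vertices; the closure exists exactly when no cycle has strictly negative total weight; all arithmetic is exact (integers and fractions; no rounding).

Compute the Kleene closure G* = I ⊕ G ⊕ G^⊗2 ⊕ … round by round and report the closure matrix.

D(0):
  [0, ∞, -3]
  [-5, 0, ∞]
  [3, 18, 0]
D(1):
  [0, ∞, -3]
  [-5, 0, -8]
  [3, 18, 0]
D(2):
  [0, ∞, -3]
  [-5, 0, -8]
  [3, 18, 0]
D(3):
  [0, 15, -3]
  [-5, 0, -8]
  [3, 18, 0]
Answer: G* = [[0, 15, -3], [-5, 0, -8], [3, 18, 0]]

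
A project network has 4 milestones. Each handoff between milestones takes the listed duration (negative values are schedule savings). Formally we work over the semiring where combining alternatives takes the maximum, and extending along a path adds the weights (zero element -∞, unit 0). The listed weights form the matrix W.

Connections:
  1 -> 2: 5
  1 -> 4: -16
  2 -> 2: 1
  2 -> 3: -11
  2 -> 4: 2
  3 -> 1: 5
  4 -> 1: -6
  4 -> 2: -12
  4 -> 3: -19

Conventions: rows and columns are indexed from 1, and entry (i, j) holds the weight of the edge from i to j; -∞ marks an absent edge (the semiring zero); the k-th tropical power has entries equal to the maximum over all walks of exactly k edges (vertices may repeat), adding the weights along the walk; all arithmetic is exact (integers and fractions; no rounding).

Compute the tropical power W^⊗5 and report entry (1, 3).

W^⊗2:
  [-22, 6, -6, 7]
  [-4, 2, -10, 3]
  [-∞, 10, -∞, -11]
  [-14, -1, -23, -10]
W^⊗3:
  [1, 7, -5, 8]
  [-3, 3, -9, 4]
  [-17, 11, -1, 12]
  [-16, 0, -12, 1]
W^⊗4:
  [2, 8, -4, 9]
  [-2, 4, -8, 5]
  [6, 12, 0, 13]
  [-5, 1, -11, 2]
W^⊗5:
  [3, 9, -3, 10]
  [-1, 5, -7, 6]
  [7, 13, 1, 14]
  [-4, 2, -10, 3]
Key observation: the optimum is the walk 1->2->2->2->2->3, with weight 5 + 1 + 1 + 1 + (-11) = -3.
Optimal value attained by: walk 1->2->2->2->2->3.
Answer: (W^⊗5)[1][3] = -3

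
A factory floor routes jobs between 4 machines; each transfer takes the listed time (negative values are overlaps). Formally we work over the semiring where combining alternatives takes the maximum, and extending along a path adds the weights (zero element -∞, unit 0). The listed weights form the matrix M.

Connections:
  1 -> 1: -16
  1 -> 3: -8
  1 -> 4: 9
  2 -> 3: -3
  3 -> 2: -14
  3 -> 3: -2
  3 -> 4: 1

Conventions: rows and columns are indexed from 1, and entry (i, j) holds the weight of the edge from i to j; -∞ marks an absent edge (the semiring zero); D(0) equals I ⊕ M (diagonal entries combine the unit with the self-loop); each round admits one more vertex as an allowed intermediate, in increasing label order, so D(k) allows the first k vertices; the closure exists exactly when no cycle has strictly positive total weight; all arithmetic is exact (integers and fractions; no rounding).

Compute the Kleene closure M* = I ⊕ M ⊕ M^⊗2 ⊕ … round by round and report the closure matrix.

D(0):
  [0, -∞, -8, 9]
  [-∞, 0, -3, -∞]
  [-∞, -14, 0, 1]
  [-∞, -∞, -∞, 0]
D(1):
  [0, -∞, -8, 9]
  [-∞, 0, -3, -∞]
  [-∞, -14, 0, 1]
  [-∞, -∞, -∞, 0]
D(2):
  [0, -∞, -8, 9]
  [-∞, 0, -3, -∞]
  [-∞, -14, 0, 1]
  [-∞, -∞, -∞, 0]
D(3):
  [0, -22, -8, 9]
  [-∞, 0, -3, -2]
  [-∞, -14, 0, 1]
  [-∞, -∞, -∞, 0]
D(4):
  [0, -22, -8, 9]
  [-∞, 0, -3, -2]
  [-∞, -14, 0, 1]
  [-∞, -∞, -∞, 0]
Answer: M* = [[0, -22, -8, 9], [-∞, 0, -3, -2], [-∞, -14, 0, 1], [-∞, -∞, -∞, 0]]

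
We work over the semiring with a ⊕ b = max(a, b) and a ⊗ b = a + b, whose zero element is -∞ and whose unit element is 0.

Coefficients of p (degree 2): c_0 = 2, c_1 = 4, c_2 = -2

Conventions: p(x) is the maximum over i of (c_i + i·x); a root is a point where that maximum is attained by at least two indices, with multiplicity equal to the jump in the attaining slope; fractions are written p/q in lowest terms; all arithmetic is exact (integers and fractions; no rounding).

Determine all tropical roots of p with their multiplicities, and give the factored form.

hull edge (i=0, c=2) to (i=1, c=4): slope 2, span 1
hull edge (i=1, c=4) to (i=2, c=-2): slope -6, span 1
Factored form: p(x) = -2 ⊗ (x ⊕ (-2)) ⊗ (x ⊕ 6)
Answer: roots = -2 (mult 1), 6 (mult 1)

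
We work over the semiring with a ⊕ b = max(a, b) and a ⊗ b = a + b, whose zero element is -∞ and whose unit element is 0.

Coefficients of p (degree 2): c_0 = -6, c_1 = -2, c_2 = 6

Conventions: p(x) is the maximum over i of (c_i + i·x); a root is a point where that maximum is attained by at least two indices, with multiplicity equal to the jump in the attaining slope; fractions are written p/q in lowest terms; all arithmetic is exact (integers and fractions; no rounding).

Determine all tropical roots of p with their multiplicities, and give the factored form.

hull edge (i=0, c=-6) to (i=2, c=6): slope 6, span 2
Factored form: p(x) = 6 ⊗ (x ⊕ (-6)) ⊗ (x ⊕ (-6))
Answer: roots = -6 (mult 2)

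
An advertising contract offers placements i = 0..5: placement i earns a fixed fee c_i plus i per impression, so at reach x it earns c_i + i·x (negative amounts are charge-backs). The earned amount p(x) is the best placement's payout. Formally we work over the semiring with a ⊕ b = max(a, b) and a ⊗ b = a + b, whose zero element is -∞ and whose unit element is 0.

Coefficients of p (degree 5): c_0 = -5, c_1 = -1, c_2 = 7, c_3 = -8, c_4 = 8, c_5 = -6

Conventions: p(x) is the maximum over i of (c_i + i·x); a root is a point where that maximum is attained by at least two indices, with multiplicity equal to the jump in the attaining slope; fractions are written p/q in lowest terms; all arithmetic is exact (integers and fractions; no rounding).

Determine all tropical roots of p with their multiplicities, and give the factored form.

hull edge (i=0, c=-5) to (i=2, c=7): slope 6, span 2
hull edge (i=2, c=7) to (i=4, c=8): slope 1/2, span 2
hull edge (i=4, c=8) to (i=5, c=-6): slope -14, span 1
Factored form: p(x) = -6 ⊗ (x ⊕ (-6)) ⊗ (x ⊕ (-6)) ⊗ (x ⊕ (-1/2)) ⊗ (x ⊕ (-1/2)) ⊗ (x ⊕ 14)
Answer: roots = -6 (mult 2), -1/2 (mult 2), 14 (mult 1)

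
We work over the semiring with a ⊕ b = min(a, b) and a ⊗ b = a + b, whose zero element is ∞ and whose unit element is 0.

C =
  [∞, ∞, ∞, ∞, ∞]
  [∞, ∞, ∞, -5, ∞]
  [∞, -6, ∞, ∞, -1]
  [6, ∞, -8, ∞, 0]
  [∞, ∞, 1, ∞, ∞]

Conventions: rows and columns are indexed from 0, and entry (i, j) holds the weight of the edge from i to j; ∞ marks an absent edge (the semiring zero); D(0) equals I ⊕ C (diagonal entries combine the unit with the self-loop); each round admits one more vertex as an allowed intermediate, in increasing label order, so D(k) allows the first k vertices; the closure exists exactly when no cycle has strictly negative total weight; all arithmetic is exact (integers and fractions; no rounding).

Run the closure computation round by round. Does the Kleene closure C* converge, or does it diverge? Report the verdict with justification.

D(0):
  [0, ∞, ∞, ∞, ∞]
  [∞, 0, ∞, -5, ∞]
  [∞, -6, 0, ∞, -1]
  [6, ∞, -8, 0, 0]
  [∞, ∞, 1, ∞, 0]
D(1):
  [0, ∞, ∞, ∞, ∞]
  [∞, 0, ∞, -5, ∞]
  [∞, -6, 0, ∞, -1]
  [6, ∞, -8, 0, 0]
  [∞, ∞, 1, ∞, 0]
D(2):
  [0, ∞, ∞, ∞, ∞]
  [∞, 0, ∞, -5, ∞]
  [∞, -6, 0, -11, -1]
  [6, ∞, -8, 0, 0]
  [∞, ∞, 1, ∞, 0]
Detection: at round 3, diagonal entry (3, 3) turns strictly negative.
Key observation: the cycle 3->2->1->3 has total weight (-8) + (-6) + (-5), which is strictly negative.
Answer: DIVERGES — negative cycle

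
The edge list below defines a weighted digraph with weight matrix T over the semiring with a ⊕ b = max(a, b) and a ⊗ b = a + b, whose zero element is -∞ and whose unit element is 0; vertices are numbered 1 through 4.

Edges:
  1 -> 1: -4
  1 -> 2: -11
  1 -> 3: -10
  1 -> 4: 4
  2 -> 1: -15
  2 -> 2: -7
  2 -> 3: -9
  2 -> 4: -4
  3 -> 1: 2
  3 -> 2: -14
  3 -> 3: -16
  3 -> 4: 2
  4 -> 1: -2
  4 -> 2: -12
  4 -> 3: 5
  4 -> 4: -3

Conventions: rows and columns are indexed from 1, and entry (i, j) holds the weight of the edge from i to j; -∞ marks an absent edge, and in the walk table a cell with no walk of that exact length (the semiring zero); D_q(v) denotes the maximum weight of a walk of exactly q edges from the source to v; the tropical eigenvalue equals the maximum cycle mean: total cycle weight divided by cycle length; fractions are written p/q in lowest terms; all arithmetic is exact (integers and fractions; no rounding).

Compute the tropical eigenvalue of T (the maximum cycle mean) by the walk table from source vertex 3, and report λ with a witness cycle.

q=0: [-∞, -∞, 0, -∞]
q=1: [2, -14, -16, 2]
q=2: [0, -9, 7, 6]
q=3: [9, -6, 11, 9]
q=4: [13, -2, 14, 13]
Optimal cycle mean attained by: cycle 1->4->3->1, total 4 + 5 + 2, length 3.
Answer: λ = 11/3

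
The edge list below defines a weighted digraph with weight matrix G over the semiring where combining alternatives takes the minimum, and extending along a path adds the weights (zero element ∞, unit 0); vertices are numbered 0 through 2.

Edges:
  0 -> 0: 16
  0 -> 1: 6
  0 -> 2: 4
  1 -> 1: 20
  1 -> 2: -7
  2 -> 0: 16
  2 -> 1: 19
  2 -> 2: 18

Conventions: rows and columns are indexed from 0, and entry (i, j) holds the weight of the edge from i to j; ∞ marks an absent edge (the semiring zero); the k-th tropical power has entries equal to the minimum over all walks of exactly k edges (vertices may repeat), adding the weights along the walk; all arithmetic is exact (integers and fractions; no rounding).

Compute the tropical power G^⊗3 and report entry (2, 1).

G^⊗2:
  [20, 22, -1]
  [9, 12, 11]
  [32, 22, 12]
G^⊗3:
  [15, 18, 15]
  [25, 15, 5]
  [28, 31, 15]
Key observation: the optimum is the walk 2->1->2->1, with weight 19 + (-7) + 19 = 31.
Optimal value attained by: walk 2->1->2->1.
Answer: (G^⊗3)[2][1] = 31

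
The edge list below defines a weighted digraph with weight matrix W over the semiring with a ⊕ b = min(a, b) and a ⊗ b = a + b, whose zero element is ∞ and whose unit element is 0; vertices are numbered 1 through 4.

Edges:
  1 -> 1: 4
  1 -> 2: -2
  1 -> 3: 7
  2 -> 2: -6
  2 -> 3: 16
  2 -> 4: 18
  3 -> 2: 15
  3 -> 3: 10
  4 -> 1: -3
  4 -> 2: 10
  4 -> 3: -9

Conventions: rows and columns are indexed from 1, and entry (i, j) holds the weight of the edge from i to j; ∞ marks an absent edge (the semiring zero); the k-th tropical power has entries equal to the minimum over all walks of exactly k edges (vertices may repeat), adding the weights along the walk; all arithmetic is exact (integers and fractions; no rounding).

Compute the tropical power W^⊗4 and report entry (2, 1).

W^⊗2:
  [8, -8, 11, 16]
  [15, -12, 9, 12]
  [∞, 9, 20, 33]
  [1, -5, 1, 28]
W^⊗3:
  [12, -14, 7, 10]
  [9, -18, 3, 6]
  [30, 3, 24, 27]
  [5, -11, 8, 13]
W^⊗4:
  [7, -20, 1, 4]
  [3, -24, -3, 0]
  [24, -3, 18, 21]
  [9, -17, 4, 7]
Key observation: the optimum is the walk 2->2->2->4->1, with weight (-6) + (-6) + 18 + (-3) = 3.
Optimal value attained by: walk 2->2->2->4->1.
Answer: (W^⊗4)[2][1] = 3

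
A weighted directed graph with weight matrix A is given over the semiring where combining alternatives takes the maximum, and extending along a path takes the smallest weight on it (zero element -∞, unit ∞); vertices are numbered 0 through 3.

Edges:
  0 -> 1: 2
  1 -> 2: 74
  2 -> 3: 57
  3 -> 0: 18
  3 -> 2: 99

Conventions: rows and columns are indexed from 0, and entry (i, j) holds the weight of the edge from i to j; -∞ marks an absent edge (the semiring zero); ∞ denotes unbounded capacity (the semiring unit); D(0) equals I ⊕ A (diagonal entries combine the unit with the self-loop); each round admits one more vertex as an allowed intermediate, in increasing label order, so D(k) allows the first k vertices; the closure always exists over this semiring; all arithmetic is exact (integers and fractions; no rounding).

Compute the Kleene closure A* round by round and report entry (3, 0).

D(0):
  [∞, 2, -∞, -∞]
  [-∞, ∞, 74, -∞]
  [-∞, -∞, ∞, 57]
  [18, -∞, 99, ∞]
D(1):
  [∞, 2, -∞, -∞]
  [-∞, ∞, 74, -∞]
  [-∞, -∞, ∞, 57]
  [18, 2, 99, ∞]
D(2):
  [∞, 2, 2, -∞]
  [-∞, ∞, 74, -∞]
  [-∞, -∞, ∞, 57]
  [18, 2, 99, ∞]
D(3):
  [∞, 2, 2, 2]
  [-∞, ∞, 74, 57]
  [-∞, -∞, ∞, 57]
  [18, 2, 99, ∞]
D(4):
  [∞, 2, 2, 2]
  [18, ∞, 74, 57]
  [18, 2, ∞, 57]
  [18, 2, 99, ∞]
Answer: A*[3][0] = 18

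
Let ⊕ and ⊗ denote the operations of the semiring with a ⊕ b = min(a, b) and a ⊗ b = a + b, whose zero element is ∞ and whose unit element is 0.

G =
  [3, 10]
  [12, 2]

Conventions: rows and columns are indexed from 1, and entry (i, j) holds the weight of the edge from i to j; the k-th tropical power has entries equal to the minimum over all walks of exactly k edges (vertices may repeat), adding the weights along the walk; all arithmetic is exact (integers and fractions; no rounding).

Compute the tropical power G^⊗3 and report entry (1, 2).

G^⊗2:
  [6, 12]
  [14, 4]
G^⊗3:
  [9, 14]
  [16, 6]
Key observation: the optimum is the walk 1->2->2->2, with weight 10 + 2 + 2 = 14.
Optimal value attained by: walk 1->2->2->2.
Answer: (G^⊗3)[1][2] = 14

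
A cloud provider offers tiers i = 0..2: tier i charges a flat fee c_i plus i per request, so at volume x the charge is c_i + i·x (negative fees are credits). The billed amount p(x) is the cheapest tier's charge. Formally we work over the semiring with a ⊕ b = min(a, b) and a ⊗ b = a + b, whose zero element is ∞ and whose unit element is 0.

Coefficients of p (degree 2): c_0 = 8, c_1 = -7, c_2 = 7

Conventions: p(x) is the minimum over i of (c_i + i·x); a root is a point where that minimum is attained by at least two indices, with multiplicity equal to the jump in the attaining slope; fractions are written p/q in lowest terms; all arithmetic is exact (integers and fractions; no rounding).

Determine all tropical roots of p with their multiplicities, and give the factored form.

hull edge (i=0, c=8) to (i=1, c=-7): slope -15, span 1
hull edge (i=1, c=-7) to (i=2, c=7): slope 14, span 1
Factored form: p(x) = 7 ⊗ (x ⊕ (-14)) ⊗ (x ⊕ 15)
Answer: roots = -14 (mult 1), 15 (mult 1)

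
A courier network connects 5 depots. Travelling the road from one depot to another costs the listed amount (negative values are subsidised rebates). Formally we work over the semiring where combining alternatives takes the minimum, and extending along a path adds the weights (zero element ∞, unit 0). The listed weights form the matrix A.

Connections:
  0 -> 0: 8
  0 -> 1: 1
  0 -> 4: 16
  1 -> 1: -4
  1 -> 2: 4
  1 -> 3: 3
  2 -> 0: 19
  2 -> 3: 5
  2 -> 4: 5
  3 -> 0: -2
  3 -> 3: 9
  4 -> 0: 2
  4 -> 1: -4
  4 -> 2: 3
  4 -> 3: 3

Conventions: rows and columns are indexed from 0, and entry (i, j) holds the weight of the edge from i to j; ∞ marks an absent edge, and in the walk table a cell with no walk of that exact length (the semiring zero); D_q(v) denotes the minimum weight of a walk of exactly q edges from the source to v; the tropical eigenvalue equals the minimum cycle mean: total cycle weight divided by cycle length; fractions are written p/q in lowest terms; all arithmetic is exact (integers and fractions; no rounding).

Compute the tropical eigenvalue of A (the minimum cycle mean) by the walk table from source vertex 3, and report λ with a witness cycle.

q=0: [∞, ∞, ∞, 0, ∞]
q=1: [-2, ∞, ∞, 9, ∞]
q=2: [6, -1, ∞, 18, 14]
q=3: [14, -5, 3, 2, 22]
q=4: [0, -9, -1, -2, 8]
q=5: [-4, -13, -5, -6, 4]
Optimal cycle mean attained by: cycle 1->1, total (-4), length 1.
Answer: λ = -4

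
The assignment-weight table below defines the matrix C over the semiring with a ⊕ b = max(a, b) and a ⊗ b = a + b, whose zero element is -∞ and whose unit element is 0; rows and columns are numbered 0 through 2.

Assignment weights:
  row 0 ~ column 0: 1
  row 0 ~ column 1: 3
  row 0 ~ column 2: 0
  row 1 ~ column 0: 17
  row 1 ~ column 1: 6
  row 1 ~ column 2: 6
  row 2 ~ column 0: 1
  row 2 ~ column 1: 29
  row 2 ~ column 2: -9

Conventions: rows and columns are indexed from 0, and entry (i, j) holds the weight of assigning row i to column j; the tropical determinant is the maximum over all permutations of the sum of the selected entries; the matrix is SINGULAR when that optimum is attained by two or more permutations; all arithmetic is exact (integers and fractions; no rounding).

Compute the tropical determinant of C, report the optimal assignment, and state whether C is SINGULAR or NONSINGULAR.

σ = (0, 1, 2): 1 + 6 + (-9) = -2
σ = (0, 2, 1): 1 + 6 + 29 = 36
σ = (1, 0, 2): 3 + 17 + (-9) = 11
σ = (1, 2, 0): 3 + 6 + 1 = 10
σ = (2, 0, 1): 0 + 17 + 29 = 46
σ = (2, 1, 0): 0 + 6 + 1 = 7
Optimal value attained by: σ = (2, 0, 1).
Answer: det⊕(C) = 46; verdict: NONSINGULAR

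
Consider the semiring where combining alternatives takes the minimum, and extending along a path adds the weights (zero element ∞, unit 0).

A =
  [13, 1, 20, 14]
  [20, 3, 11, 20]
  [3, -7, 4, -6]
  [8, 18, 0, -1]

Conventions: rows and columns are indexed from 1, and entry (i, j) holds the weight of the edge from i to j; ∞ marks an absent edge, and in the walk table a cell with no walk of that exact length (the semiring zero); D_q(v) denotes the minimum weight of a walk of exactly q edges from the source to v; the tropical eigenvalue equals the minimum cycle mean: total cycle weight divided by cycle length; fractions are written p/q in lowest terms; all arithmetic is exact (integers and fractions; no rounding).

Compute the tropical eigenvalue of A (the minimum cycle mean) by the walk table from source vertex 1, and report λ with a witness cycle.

q=0: [0, ∞, ∞, ∞]
q=1: [13, 1, 20, 14]
q=2: [21, 4, 12, 13]
q=3: [15, 5, 13, 6]
q=4: [14, 6, 6, 5]
Optimal cycle mean attained by: cycle 3->4->3, total (-6) + 0, length 2.
Answer: λ = -3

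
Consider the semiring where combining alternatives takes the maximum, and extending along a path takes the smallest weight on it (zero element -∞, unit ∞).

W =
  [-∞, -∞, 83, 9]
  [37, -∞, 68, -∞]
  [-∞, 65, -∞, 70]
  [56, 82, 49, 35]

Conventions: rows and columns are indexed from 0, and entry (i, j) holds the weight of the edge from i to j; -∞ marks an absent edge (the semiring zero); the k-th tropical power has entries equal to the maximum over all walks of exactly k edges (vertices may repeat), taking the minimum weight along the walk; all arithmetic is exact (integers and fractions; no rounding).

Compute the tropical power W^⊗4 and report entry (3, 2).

W^⊗2:
  [9, 65, 9, 70]
  [-∞, 65, 37, 68]
  [56, 70, 65, 35]
  [37, 49, 68, 49]
W^⊗3:
  [56, 70, 65, 35]
  [56, 68, 65, 37]
  [37, 65, 68, 65]
  [49, 65, 49, 68]
W^⊗4:
  [37, 65, 68, 65]
  [37, 65, 68, 65]
  [56, 65, 65, 68]
  [56, 68, 65, 49]
Key observation: the optimum is the walk 3->1->2->1->2, with weight 82 min 68 min 65 min 68 = 65.
Optimal value attained by: walk 3->1->2->1->2.
Answer: (W^⊗4)[3][2] = 65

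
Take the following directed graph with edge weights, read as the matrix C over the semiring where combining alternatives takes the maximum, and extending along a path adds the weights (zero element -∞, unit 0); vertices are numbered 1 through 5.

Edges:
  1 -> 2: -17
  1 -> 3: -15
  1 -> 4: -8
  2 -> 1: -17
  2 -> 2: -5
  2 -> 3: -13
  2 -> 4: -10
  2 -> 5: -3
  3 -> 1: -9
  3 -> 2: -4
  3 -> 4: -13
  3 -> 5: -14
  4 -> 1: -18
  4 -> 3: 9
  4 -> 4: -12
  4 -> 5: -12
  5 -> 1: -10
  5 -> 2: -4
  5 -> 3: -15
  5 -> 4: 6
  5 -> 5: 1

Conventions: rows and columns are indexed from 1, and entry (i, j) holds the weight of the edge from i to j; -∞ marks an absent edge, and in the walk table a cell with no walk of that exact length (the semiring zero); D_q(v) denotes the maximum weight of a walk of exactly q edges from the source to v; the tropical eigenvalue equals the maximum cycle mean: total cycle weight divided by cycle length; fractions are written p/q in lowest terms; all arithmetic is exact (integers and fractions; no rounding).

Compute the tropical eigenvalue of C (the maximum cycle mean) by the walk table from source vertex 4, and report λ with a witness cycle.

q=0: [-∞, -∞, -∞, 0, -∞]
q=1: [-18, -∞, 9, -12, -12]
q=2: [0, 5, -3, -4, -5]
q=3: [-12, 0, 5, 1, 2]
q=4: [-4, 1, 10, 8, 3]
q=5: [1, 6, 17, 9, 4]
Optimal cycle mean attained by: cycle 2->5->4->3->2, total (-3) + 6 + 9 + (-4), length 4.
Answer: λ = 2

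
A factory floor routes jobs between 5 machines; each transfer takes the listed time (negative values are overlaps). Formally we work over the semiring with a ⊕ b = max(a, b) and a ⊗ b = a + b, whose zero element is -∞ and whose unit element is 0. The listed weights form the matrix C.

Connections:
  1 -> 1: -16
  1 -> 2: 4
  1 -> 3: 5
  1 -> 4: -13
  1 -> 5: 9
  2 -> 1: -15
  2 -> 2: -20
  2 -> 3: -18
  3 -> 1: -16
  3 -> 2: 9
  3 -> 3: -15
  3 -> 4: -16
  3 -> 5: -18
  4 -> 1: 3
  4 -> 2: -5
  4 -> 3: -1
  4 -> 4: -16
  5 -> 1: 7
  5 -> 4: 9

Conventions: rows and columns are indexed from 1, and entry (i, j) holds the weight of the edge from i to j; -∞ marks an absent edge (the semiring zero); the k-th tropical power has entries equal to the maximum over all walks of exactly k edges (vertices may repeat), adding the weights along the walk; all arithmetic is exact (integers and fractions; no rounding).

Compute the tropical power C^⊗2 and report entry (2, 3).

C^⊗2:
  [16, 14, -10, 18, -7]
  [-31, -9, -10, -28, -6]
  [-6, -6, -9, -9, -7]
  [-13, 8, 8, -10, 12]
  [12, 11, 12, -6, 16]
Key observation: the optimum is the walk 2->1->3, with weight (-15) + 5 = -10.
Optimal value attained by: walk 2->1->3.
Answer: (C^⊗2)[2][3] = -10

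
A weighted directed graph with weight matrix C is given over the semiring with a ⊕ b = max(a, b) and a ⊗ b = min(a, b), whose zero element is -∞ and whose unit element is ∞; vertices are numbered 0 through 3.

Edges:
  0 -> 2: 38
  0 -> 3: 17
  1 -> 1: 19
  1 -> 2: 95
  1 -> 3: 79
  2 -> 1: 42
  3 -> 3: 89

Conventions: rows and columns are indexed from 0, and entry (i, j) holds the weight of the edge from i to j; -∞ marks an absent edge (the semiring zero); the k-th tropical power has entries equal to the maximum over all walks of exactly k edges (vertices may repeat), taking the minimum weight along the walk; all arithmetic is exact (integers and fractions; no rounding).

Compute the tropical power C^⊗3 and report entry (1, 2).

C^⊗2:
  [-∞, 38, -∞, 17]
  [-∞, 42, 19, 79]
  [-∞, 19, 42, 42]
  [-∞, -∞, -∞, 89]
C^⊗3:
  [-∞, 19, 38, 38]
  [-∞, 19, 42, 79]
  [-∞, 42, 19, 42]
  [-∞, -∞, -∞, 89]
Key observation: the optimum is the walk 1->2->1->2, with weight 95 min 42 min 95 = 42.
Optimal value attained by: walk 1->2->1->2.
Answer: (C^⊗3)[1][2] = 42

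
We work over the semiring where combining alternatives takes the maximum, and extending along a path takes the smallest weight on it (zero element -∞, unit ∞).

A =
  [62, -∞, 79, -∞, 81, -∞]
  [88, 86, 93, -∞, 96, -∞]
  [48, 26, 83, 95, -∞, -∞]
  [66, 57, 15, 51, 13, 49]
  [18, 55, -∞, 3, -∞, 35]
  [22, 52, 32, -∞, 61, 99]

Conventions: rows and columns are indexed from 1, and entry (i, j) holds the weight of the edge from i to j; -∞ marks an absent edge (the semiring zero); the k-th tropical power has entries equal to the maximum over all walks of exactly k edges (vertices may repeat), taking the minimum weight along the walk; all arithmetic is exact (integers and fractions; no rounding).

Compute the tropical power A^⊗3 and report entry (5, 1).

A^⊗2:
  [62, 55, 79, 79, 62, 35]
  [86, 86, 86, 93, 86, 35]
  [66, 57, 83, 83, 48, 49]
  [62, 57, 66, 51, 66, 49]
  [55, 55, 55, 3, 55, 35]
  [52, 55, 52, 32, 61, 99]
A^⊗3:
  [66, 57, 79, 79, 62, 49]
  [86, 86, 86, 86, 86, 49]
  [66, 57, 83, 83, 66, 49]
  [62, 57, 66, 66, 62, 49]
  [55, 55, 55, 55, 55, 35]
  [55, 55, 55, 52, 61, 99]
Key observation: the optimum is the walk 5->2->2->1, with weight 55 min 86 min 88 = 55.
Optimal value attained by: walk 5->2->2->1.
Answer: (A^⊗3)[5][1] = 55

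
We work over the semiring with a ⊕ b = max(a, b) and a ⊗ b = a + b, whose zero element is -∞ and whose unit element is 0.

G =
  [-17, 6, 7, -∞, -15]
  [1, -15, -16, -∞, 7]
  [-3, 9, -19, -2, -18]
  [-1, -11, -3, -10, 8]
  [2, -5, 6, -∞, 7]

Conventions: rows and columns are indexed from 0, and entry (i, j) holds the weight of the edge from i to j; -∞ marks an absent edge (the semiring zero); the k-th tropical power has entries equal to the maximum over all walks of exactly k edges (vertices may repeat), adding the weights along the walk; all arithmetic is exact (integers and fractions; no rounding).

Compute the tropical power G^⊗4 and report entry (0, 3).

G^⊗2:
  [7, 16, -9, 5, 13]
  [9, 7, 13, -18, 14]
  [10, 3, 4, -12, 16]
  [10, 6, 14, -5, 15]
  [9, 15, 13, 4, 14]
G^⊗3:
  [17, 13, 19, -5, 23]
  [16, 22, 20, 11, 21]
  [18, 16, 22, 2, 23]
  [17, 23, 21, 12, 22]
  [16, 22, 20, 11, 22]
G^⊗4:
  [25, 28, 29, 17, 30]
  [23, 29, 27, 18, 29]
  [25, 31, 29, 20, 30]
  [24, 30, 28, 19, 30]
  [24, 29, 28, 18, 29]
Key observation: the optimum is the walk 0->1->4->2->3, with weight 6 + 7 + 6 + (-2) = 17.
Optimal value attained by: walk 0->1->4->2->3.
Answer: (G^⊗4)[0][3] = 17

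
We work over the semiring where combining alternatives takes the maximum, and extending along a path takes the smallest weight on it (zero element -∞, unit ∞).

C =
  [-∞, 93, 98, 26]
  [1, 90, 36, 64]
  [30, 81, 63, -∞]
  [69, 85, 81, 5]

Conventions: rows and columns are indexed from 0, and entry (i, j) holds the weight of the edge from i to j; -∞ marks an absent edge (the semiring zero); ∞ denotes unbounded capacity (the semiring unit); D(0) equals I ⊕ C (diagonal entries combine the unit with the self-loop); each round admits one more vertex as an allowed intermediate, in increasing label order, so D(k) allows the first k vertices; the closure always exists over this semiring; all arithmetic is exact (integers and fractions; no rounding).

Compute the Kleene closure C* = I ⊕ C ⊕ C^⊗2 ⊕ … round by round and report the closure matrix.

D(0):
  [∞, 93, 98, 26]
  [1, ∞, 36, 64]
  [30, 81, ∞, -∞]
  [69, 85, 81, ∞]
D(1):
  [∞, 93, 98, 26]
  [1, ∞, 36, 64]
  [30, 81, ∞, 26]
  [69, 85, 81, ∞]
D(2):
  [∞, 93, 98, 64]
  [1, ∞, 36, 64]
  [30, 81, ∞, 64]
  [69, 85, 81, ∞]
D(3):
  [∞, 93, 98, 64]
  [30, ∞, 36, 64]
  [30, 81, ∞, 64]
  [69, 85, 81, ∞]
D(4):
  [∞, 93, 98, 64]
  [64, ∞, 64, 64]
  [64, 81, ∞, 64]
  [69, 85, 81, ∞]
Answer: C* = [[∞, 93, 98, 64], [64, ∞, 64, 64], [64, 81, ∞, 64], [69, 85, 81, ∞]]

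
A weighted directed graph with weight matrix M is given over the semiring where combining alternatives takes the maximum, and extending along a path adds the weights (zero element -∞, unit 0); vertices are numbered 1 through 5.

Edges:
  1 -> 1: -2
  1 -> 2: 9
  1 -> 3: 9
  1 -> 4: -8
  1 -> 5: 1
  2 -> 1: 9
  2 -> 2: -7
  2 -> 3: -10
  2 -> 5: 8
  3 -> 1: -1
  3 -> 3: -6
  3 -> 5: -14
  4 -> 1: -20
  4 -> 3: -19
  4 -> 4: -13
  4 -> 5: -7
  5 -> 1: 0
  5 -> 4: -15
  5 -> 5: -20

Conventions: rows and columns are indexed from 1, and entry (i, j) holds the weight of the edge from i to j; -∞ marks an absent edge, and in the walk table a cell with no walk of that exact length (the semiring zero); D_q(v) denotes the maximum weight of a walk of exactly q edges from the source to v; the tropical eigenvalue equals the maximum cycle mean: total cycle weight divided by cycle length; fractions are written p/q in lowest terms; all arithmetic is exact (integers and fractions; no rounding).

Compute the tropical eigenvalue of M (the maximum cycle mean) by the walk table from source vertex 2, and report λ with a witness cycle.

q=0: [-∞, 0, -∞, -∞, -∞]
q=1: [9, -7, -10, -∞, 8]
q=2: [8, 18, 18, 1, 10]
q=3: [27, 17, 17, 0, 26]
q=4: [26, 36, 36, 19, 28]
q=5: [45, 35, 35, 18, 44]
Optimal cycle mean attained by: cycle 1->2->1, total 9 + 9, length 2.
Answer: λ = 9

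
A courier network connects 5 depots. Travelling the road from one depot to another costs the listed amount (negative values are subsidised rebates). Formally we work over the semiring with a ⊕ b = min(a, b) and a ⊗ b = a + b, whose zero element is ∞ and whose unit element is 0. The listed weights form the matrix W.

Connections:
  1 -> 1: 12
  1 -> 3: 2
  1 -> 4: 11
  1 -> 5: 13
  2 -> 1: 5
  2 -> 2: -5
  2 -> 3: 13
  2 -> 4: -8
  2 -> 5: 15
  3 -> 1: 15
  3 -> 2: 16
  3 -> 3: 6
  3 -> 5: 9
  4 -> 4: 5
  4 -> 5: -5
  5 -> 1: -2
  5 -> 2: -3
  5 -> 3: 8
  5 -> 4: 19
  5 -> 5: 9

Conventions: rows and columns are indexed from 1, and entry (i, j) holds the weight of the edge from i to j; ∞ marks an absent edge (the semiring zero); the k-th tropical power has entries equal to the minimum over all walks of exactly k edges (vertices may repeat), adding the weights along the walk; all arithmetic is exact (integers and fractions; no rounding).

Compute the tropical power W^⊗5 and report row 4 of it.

W^⊗2:
  [11, 10, 8, 16, 6]
  [0, -10, 7, -13, -13]
  [7, 6, 12, 8, 15]
  [-7, -8, 3, 10, 0]
  [2, -8, 0, -11, 11]
W^⊗3:
  [4, 3, 13, 2, 11]
  [-15, -16, -5, -18, -18]
  [11, 1, 9, -2, 3]
  [-3, -13, -5, -16, 5]
  [-3, -13, 4, -16, -16]
W^⊗4:
  [8, -2, 6, -5, -3]
  [-20, -21, -13, -24, -23]
  [1, -4, 11, -7, -7]
  [-8, -18, -1, -21, -21]
  [-18, -19, -8, -21, -21]
W^⊗5:
  [-5, -7, 5, -10, -10]
  [-25, -26, -18, -29, -29]
  [-9, -10, 1, -12, -12]
  [-23, -24, -13, -26, -26]
  [-23, -24, -16, -27, -26]
Answer: row 4 of W^⊗5 = [-23, -24, -13, -26, -26]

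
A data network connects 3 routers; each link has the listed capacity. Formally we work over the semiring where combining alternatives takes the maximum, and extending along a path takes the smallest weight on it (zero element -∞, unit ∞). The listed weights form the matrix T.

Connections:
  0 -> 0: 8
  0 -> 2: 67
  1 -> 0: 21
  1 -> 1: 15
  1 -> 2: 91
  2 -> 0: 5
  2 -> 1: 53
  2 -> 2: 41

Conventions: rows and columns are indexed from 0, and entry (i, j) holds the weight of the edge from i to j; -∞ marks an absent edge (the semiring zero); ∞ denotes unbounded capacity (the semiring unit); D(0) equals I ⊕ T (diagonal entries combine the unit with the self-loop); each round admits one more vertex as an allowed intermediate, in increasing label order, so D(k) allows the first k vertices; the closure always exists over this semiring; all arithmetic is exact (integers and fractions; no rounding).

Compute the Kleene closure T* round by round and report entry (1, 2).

D(0):
  [∞, -∞, 67]
  [21, ∞, 91]
  [5, 53, ∞]
D(1):
  [∞, -∞, 67]
  [21, ∞, 91]
  [5, 53, ∞]
D(2):
  [∞, -∞, 67]
  [21, ∞, 91]
  [21, 53, ∞]
D(3):
  [∞, 53, 67]
  [21, ∞, 91]
  [21, 53, ∞]
Answer: T*[1][2] = 91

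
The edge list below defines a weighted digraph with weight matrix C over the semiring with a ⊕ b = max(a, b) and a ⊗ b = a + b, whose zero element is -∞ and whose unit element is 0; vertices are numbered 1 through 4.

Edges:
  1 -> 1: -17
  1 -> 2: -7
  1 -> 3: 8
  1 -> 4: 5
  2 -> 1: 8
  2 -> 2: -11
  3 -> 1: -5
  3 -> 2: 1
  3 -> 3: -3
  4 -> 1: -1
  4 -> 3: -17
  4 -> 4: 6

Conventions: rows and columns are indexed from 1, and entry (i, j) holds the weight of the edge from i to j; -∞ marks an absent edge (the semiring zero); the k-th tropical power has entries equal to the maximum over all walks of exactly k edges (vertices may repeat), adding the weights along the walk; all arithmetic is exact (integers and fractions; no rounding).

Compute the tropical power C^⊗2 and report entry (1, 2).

C^⊗2:
  [4, 9, 5, 11]
  [-3, 1, 16, 13]
  [9, -2, 3, 0]
  [5, -8, 7, 12]
Key observation: the optimum is the walk 1->3->2, with weight 8 + 1 = 9.
Optimal value attained by: walk 1->3->2.
Answer: (C^⊗2)[1][2] = 9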